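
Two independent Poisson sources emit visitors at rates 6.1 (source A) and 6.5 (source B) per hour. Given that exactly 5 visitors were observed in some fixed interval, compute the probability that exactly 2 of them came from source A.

Given the total, each event is independently from source A with probability p = λ_A/(λ_A+λ_B) = 6.1/12.6 ≈ 0.4841.
So K ~ Binomial(5, 6.1/12.6): P(K = 2) = C(5,2) · (6.1/12.6)^2 · (6.5/12.6)^3 ≈ 0.3218.

0.3218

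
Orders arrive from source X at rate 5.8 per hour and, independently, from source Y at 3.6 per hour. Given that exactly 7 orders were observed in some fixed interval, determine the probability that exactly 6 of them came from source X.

Given the total, each event is independently from source X with probability p = λ_X/(λ_X+λ_Y) = 5.8/9.4 ≈ 0.6170.
So K ~ Binomial(7, 5.8/9.4): P(K = 6) = C(7,6) · (5.8/9.4)^6 · (3.6/9.4)^1 ≈ 0.1479.

0.1479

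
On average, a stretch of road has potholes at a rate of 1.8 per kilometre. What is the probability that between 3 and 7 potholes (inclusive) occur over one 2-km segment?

0.6665

Over the interval, μ = 1.8 × 2 = 3.6 (a 2-km segment = 2 kilometres).
P(3 ≤ N ≤ 7) = Σ_{j=3}^{7} e^(−3.6) · 3.6^j/j! ≈ 0.6665.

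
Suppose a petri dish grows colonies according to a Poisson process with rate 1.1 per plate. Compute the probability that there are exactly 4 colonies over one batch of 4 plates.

Over the interval, μ = 1.1 × 4 = 4.4 (a batch of 4 plates = 4 plates).
P(N = 4) = e^(−μ) μ^4/4! = e^(−4.4) · 4.4^4/24 ≈ 0.1917.

0.1917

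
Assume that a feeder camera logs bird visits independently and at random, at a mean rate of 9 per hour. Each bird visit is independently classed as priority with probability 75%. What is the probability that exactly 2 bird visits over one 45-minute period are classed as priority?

0.0811

Thinning: the bird visits that are classed as priority themselves form a Poisson process with rate 0.75 × 9 = 6.75 per hour.
Over the interval, μ = 6.75 × 0.75 = 5.0625 (a 45-minute period = 0.75 hours).
P(N = 2) = e^(−5.0625) · 5.0625^2/2! ≈ 0.0811.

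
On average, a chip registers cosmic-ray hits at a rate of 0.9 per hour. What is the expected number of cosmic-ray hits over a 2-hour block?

E[N] = λt = 0.9 × 2 = 1.8 (a 2-hour block = 2 hours).

1.8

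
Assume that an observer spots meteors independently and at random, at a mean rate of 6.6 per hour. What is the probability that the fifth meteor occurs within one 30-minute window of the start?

0.2374

Over the interval, μ = 6.6 × 0.5 = 3.3 (a 30-minute window = 0.5 hours).
The fifth arrival falls in the interval iff at least 5 events occur there: P(S_5 ≤ t) = P(N ≥ 5) = 1 − P(N ≤ 4) ≈ 0.2374.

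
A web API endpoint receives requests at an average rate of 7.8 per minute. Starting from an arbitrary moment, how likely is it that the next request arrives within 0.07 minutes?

Inter-arrival times are exponential with rate λ = 7.8 per minute.
P(T ≤ 0.07) = 1 − e^(−λt) = 1 − e^(−7.8 × 0.07) = 1 − e^(−0.546) ≈ 0.4207.

0.4207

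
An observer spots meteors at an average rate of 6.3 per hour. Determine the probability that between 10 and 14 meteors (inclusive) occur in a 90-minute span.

0.4137

Over the interval, μ = 6.3 × 1.5 = 9.45 (a 90-minute span = 1.5 hours).
P(10 ≤ N ≤ 14) = Σ_{j=10}^{14} e^(−9.45) · 9.45^j/j! ≈ 0.4137.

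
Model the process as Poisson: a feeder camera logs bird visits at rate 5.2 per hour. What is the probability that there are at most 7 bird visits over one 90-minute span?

Over the interval, μ = 5.2 × 1.5 = 7.8 (a 90-minute span = 1.5 hours).
P(N ≤ 7) = Σ_{j=0}^{7} e^(−μ) μ^j/j! ≈ 0.4812.

0.4812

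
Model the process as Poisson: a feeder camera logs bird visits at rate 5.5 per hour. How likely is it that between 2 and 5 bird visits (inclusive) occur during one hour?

0.5024

With mean μ = 5.5 per hour,
P(2 ≤ N ≤ 5) = Σ_{j=2}^{5} e^(−5.5) · 5.5^j/j! ≈ 0.5024.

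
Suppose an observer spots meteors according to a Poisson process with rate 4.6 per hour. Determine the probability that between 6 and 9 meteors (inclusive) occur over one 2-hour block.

Over the interval, μ = 4.6 × 2 = 9.2 (a 2-hour block = 2 hours).
P(6 ≤ N ≤ 9) = Σ_{j=6}^{9} e^(−9.2) · 9.2^j/j! ≈ 0.4570.

0.4570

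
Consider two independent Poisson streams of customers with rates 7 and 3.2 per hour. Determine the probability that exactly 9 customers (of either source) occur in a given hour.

0.1224

Independent Poisson processes superpose: combined rate λ = 7 + 3.2 = 10.2 per hour.
So μ = 10.2.
P(N = 9) = e^(−10.2) · 10.2^9/9! ≈ 0.1224.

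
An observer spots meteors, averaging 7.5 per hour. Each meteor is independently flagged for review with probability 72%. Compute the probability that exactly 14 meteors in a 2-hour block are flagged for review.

Thinning: the meteors that are flagged for review themselves form a Poisson process with rate 0.72 × 7.5 = 5.4 per hour.
Over the interval, μ = 5.4 × 2 = 10.8 (a 2-hour block = 2 hours).
P(N = 14) = e^(−10.8) · 10.8^14/14! ≈ 0.0687.

0.0687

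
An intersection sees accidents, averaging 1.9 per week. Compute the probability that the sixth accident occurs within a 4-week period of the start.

Over the interval, μ = 1.9 × 4 = 7.6 (a 4-week period = 4 weeks).
The sixth arrival falls in the interval iff at least 6 events occur there: P(S_6 ≤ t) = P(N ≥ 6) = 1 − P(N ≤ 5) ≈ 0.7693.

0.7693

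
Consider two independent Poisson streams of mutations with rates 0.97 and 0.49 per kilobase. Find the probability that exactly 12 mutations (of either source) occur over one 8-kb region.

Independent Poisson processes superpose: combined rate λ = 0.97 + 0.49 = 1.46 per kilobase.
Over the interval, μ = 1.46 × 8 = 11.68 (an 8-kb region = 8 kilobases).
P(N = 12) = e^(−11.68) · 11.68^12/12! ≈ 0.1139.

0.1139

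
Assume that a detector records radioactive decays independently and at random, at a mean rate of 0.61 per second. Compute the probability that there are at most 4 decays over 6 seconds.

Over the interval, μ = 0.61 × 6 = 3.66 (6 seconds).
P(N ≤ 4) = Σ_{j=0}^{4} e^(−μ) μ^j/j! ≈ 0.6949.

0.6949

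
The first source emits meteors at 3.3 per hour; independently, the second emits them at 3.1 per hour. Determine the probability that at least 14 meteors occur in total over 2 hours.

0.4050

Independent Poisson processes superpose: combined rate λ = 3.3 + 3.1 = 6.4 per hour.
Over the interval, μ = 6.4 × 2 = 12.8 (2 hours).
P(N ≥ 14) = 1 − P(N ≤ 13) ≈ 0.4050.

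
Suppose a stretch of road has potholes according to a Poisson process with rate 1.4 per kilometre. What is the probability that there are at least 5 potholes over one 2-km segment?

Over the interval, μ = 1.4 × 2 = 2.8 (a 2-km segment = 2 kilometres).
P(N ≥ 5) = 1 − P(N ≤ 4) = 1 − Σ_{j=0}^{4} e^(−μ) μ^j/j! ≈ 0.1523.

0.1523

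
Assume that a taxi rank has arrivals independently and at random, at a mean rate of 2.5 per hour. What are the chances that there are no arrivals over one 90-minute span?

Over the interval, μ = 2.5 × 1.5 = 3.75 (a 90-minute span = 1.5 hours).
P(N = 0) = e^(−μ) μ^0/0! = e^(−3.75) · 3.75^0/1 ≈ 0.0235.

0.0235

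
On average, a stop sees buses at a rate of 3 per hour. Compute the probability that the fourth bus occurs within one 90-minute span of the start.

Over the interval, μ = 3 × 1.5 = 4.5 (a 90-minute span = 1.5 hours).
The fourth arrival falls in the interval iff at least 4 events occur there: P(S_4 ≤ t) = P(N ≥ 4) = 1 − P(N ≤ 3) ≈ 0.6577.

0.6577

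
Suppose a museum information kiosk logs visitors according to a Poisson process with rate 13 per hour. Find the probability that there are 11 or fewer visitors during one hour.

With mean μ = 13 per hour,
P(N ≤ 11) = Σ_{j=0}^{11} e^(−μ) μ^j/j! ≈ 0.3532.

0.3532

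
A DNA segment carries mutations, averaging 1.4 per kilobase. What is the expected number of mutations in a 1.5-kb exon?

E[N] = λt = 1.4 × 1.5 = 2.1 (a 1.5-kb exon = 1.5 kilobases).

2.1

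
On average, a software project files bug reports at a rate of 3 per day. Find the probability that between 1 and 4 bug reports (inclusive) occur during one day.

0.7655

With mean μ = 3 per day,
P(1 ≤ N ≤ 4) = Σ_{j=1}^{4} e^(−3) · 3^j/j! ≈ 0.7655.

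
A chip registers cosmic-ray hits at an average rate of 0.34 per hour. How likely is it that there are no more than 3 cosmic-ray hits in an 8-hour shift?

0.7097

Over the interval, μ = 0.34 × 8 = 2.72 (an 8-hour shift = 8 hours).
P(N ≤ 3) = Σ_{j=0}^{3} e^(−μ) μ^j/j! ≈ 0.7097.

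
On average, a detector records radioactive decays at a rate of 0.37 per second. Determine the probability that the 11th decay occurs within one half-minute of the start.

Over the interval, μ = 0.37 × 30 = 11.1 (a half-minute = 30 seconds).
The 11th arrival falls in the interval iff at least 11 events occur there: P(S_11 ≤ t) = P(N ≥ 11) = 1 − P(N ≤ 10) ≈ 0.5520.

0.5520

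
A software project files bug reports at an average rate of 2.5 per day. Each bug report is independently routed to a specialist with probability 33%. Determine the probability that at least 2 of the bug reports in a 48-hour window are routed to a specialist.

Thinning: the bug reports that are routed to a specialist themselves form a Poisson process with rate 0.33 × 2.5 = 0.825 per day.
Over the interval, μ = 0.825 × 2 = 1.65 (a 48-hour window = 2 days).
P(N ≥ 2) = 1 − P(N ≤ 1) ≈ 0.4911.

0.4911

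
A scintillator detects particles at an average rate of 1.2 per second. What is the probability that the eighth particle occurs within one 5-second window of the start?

0.2560

Over the interval, μ = 1.2 × 5 = 6 (a 5-second window = 5 seconds).
The eighth arrival falls in the interval iff at least 8 events occur there: P(S_8 ≤ t) = P(N ≥ 8) = 1 − P(N ≤ 7) ≈ 0.2560.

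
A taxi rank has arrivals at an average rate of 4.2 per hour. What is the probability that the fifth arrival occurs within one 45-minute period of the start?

Over the interval, μ = 4.2 × 0.75 = 3.15 (a 45-minute period = 0.75 hours).
The fifth arrival falls in the interval iff at least 5 events occur there: P(S_5 ≤ t) = P(N ≥ 5) = 1 − P(N ≤ 4) ≈ 0.2105.

0.2105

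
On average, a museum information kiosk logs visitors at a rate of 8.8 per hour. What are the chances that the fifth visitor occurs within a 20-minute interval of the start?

Over the interval, μ = 8.8 × 1/3 ≈ 2.93333 (a 20-minute interval = 1/3 hours).
The fifth arrival falls in the interval iff at least 5 events occur there: P(S_5 ≤ t) = P(N ≥ 5) = 1 − P(N ≤ 4) ≈ 0.1737.

0.1737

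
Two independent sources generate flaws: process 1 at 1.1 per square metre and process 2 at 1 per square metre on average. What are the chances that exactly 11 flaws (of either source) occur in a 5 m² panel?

Independent Poisson processes superpose: combined rate λ = 1.1 + 1 = 2.1 per square metre.
Over the interval, μ = 2.1 × 5 = 10.5 (a 5 m² panel = 5 square metres).
P(N = 11) = e^(−10.5) · 10.5^11/11! ≈ 0.1180.

0.1180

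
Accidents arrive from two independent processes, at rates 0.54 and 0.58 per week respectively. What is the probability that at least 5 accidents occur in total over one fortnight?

0.0769

Independent Poisson processes superpose: combined rate λ = 0.54 + 0.58 = 1.12 per week.
Over the interval, μ = 1.12 × 2 = 2.24 (a fortnight = 2 weeks).
P(N ≥ 5) = 1 − P(N ≤ 4) ≈ 0.0769.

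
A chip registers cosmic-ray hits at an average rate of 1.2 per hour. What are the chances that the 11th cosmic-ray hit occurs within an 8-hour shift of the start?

0.3671

Over the interval, μ = 1.2 × 8 = 9.6 (an 8-hour shift = 8 hours).
The 11th arrival falls in the interval iff at least 11 events occur there: P(S_11 ≤ t) = P(N ≥ 11) = 1 − P(N ≤ 10) ≈ 0.3671.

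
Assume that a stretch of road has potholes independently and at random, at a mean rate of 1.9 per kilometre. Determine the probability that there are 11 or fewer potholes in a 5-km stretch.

Over the interval, μ = 1.9 × 5 = 9.5 (a 5-km stretch = 5 kilometres).
P(N ≤ 11) = Σ_{j=0}^{11} e^(−μ) μ^j/j! ≈ 0.7520.

0.7520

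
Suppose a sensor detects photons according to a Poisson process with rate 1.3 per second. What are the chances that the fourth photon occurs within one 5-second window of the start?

0.8882

Over the interval, μ = 1.3 × 5 = 6.5 (a 5-second window = 5 seconds).
The fourth arrival falls in the interval iff at least 4 events occur there: P(S_4 ≤ t) = P(N ≥ 4) = 1 − P(N ≤ 3) ≈ 0.8882.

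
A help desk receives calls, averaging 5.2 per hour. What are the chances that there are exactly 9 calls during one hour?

With mean μ = 5.2 per hour,
P(N = 9) = e^(−μ) μ^9/9! = e^(−5.2) · 5.2^9/362880 ≈ 0.0423.

0.0423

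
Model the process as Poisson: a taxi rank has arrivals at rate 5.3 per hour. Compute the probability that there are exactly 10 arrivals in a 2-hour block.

0.1230

Over the interval, μ = 5.3 × 2 = 10.6 (a 2-hour block = 2 hours).
P(N = 10) = e^(−μ) μ^10/10! = e^(−10.6) · 10.6^10/3628800 ≈ 0.1230.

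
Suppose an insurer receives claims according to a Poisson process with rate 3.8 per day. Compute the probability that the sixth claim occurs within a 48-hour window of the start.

Over the interval, μ = 3.8 × 2 = 7.6 (a 48-hour window = 2 days).
The sixth arrival falls in the interval iff at least 6 events occur there: P(S_6 ≤ t) = P(N ≥ 6) = 1 − P(N ≤ 5) ≈ 0.7693.

0.7693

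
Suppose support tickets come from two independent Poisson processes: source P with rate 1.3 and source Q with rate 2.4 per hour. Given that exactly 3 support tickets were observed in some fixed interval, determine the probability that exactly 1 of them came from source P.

Given the total, each event is independently from source P with probability p = λ_P/(λ_P+λ_Q) = 1.3/3.7 ≈ 0.3514.
So K ~ Binomial(3, 1.3/3.7): P(K = 1) = C(3,1) · (1.3/3.7)^1 · (2.4/3.7)^2 ≈ 0.4435.

0.4435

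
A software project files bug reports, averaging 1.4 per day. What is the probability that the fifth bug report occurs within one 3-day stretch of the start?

Over the interval, μ = 1.4 × 3 = 4.2 (a 3-day stretch = 3 days).
The fifth arrival falls in the interval iff at least 5 events occur there: P(S_5 ≤ t) = P(N ≥ 5) = 1 − P(N ≤ 4) ≈ 0.4102.

0.4102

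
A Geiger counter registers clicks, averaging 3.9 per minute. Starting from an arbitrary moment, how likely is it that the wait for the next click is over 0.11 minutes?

The wait for the next event is exponential with rate λ = 3.9 per minute.
P(T > 0.11) = e^(−λt) = e^(−3.9 × 0.11) = e^(−0.429) ≈ 0.6512.

0.6512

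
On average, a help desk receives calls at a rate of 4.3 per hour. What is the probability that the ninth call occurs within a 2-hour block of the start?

0.4906

Over the interval, μ = 4.3 × 2 = 8.6 (a 2-hour block = 2 hours).
The ninth arrival falls in the interval iff at least 9 events occur there: P(S_9 ≤ t) = P(N ≥ 9) = 1 − P(N ≤ 8) ≈ 0.4906.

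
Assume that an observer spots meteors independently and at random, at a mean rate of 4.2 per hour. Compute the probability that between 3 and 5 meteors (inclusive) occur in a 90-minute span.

0.3489

Over the interval, μ = 4.2 × 1.5 = 6.3 (a 90-minute span = 1.5 hours).
P(3 ≤ N ≤ 5) = Σ_{j=3}^{5} e^(−6.3) · 6.3^j/j! ≈ 0.3489.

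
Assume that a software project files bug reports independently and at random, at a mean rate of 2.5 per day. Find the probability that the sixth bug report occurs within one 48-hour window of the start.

0.3840

Over the interval, μ = 2.5 × 2 = 5 (a 48-hour window = 2 days).
The sixth arrival falls in the interval iff at least 6 events occur there: P(S_6 ≤ t) = P(N ≥ 6) = 1 − P(N ≤ 5) ≈ 0.3840.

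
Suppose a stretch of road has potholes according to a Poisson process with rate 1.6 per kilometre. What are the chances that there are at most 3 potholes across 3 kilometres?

Over the interval, μ = 1.6 × 3 = 4.8 (3 kilometres).
P(N ≤ 3) = Σ_{j=0}^{3} e^(−μ) μ^j/j! ≈ 0.2942.

0.2942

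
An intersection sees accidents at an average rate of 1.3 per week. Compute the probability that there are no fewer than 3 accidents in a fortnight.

Over the interval, μ = 1.3 × 2 = 2.6 (a fortnight = 2 weeks).
P(N ≥ 3) = 1 − P(N ≤ 2) = 1 − Σ_{j=0}^{2} e^(−μ) μ^j/j! ≈ 0.4816.

0.4816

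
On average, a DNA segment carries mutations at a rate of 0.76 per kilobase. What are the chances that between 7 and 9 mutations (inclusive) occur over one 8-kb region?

0.3170

Over the interval, μ = 0.76 × 8 = 6.08 (an 8-kb region = 8 kilobases).
P(7 ≤ N ≤ 9) = Σ_{j=7}^{9} e^(−6.08) · 6.08^j/j! ≈ 0.3170.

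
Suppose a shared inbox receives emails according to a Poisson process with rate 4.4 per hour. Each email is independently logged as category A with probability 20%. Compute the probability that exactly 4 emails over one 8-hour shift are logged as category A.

Thinning: the emails that are logged as category A themselves form a Poisson process with rate 0.2 × 4.4 = 0.88 per hour.
Over the interval, μ = 0.88 × 8 = 7.04 (an 8-hour shift = 8 hours).
P(N = 4) = e^(−7.04) · 7.04^4/4! ≈ 0.0897.

0.0897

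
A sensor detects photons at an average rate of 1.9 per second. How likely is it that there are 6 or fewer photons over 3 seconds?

Over the interval, μ = 1.9 × 3 = 5.7 (3 seconds).
P(N ≤ 6) = Σ_{j=0}^{6} e^(−μ) μ^j/j! ≈ 0.6544.

0.6544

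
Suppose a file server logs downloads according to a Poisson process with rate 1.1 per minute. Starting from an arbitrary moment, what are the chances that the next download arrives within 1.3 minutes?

0.7607

Inter-arrival times are exponential with rate λ = 1.1 per minute.
P(T ≤ 1.3) = 1 − e^(−λt) = 1 − e^(−1.1 × 1.3) = 1 − e^(−1.43) ≈ 0.7607.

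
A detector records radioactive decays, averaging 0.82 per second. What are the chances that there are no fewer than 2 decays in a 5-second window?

0.9155

Over the interval, μ = 0.82 × 5 = 4.1 (a 5-second window = 5 seconds).
P(N ≥ 2) = 1 − P(N ≤ 1) = 1 − Σ_{j=0}^{1} e^(−μ) μ^j/j! ≈ 0.9155.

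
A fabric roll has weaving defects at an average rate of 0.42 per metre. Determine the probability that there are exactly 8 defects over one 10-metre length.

0.0360

Over the interval, μ = 0.42 × 10 = 4.2 (a 10-metre length = 10 metres).
P(N = 8) = e^(−μ) μ^8/8! = e^(−4.2) · 4.2^8/40320 ≈ 0.0360.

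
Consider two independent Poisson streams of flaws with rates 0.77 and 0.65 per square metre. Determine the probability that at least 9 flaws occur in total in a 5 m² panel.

Independent Poisson processes superpose: combined rate λ = 0.77 + 0.65 = 1.42 per square metre.
Over the interval, μ = 1.42 × 5 = 7.1 (a 5 m² panel = 5 square metres).
P(N ≥ 9) = 1 − P(N ≤ 8) ≈ 0.2840.

0.2840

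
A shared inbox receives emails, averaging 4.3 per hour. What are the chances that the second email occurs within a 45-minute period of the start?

0.8320

Over the interval, μ = 4.3 × 0.75 = 3.225 (a 45-minute period = 0.75 hours).
The second arrival falls in the interval iff at least 2 events occur there: P(S_2 ≤ t) = P(N ≥ 2) = 1 − P(N ≤ 1) ≈ 0.8320.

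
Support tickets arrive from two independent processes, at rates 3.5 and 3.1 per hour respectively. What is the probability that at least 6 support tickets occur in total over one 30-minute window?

Independent Poisson processes superpose: combined rate λ = 3.5 + 3.1 = 6.6 per hour.
Over the interval, μ = 6.6 × 0.5 = 3.3 (a 30-minute window = 0.5 hours).
P(N ≥ 6) = 1 − P(N ≤ 5) ≈ 0.1171.

0.1171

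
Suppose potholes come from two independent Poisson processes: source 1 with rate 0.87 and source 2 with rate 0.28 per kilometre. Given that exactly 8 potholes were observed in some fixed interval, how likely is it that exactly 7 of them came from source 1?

Given the total, each event is independently from source 1 with probability p = λ_1/(λ_1+λ_2) = 0.87/1.15 ≈ 0.7565.
So K ~ Binomial(8, 0.87/1.15): P(K = 7) = C(8,7) · (0.87/1.15)^7 · (0.28/1.15)^1 ≈ 0.2762.

0.2762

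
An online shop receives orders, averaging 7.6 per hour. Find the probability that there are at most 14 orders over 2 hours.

Over the interval, μ = 7.6 × 2 = 15.2 (2 hours).
P(N ≤ 14) = Σ_{j=0}^{14} e^(−μ) μ^j/j! ≈ 0.4453.

0.4453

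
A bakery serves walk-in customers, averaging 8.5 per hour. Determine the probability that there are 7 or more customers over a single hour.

0.7438

With mean μ = 8.5 per hour,
P(N ≥ 7) = 1 − P(N ≤ 6) = 1 − Σ_{j=0}^{6} e^(−μ) μ^j/j! ≈ 0.7438.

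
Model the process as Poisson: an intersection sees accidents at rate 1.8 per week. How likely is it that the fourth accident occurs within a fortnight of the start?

Over the interval, μ = 1.8 × 2 = 3.6 (a fortnight = 2 weeks).
The fourth arrival falls in the interval iff at least 4 events occur there: P(S_4 ≤ t) = P(N ≥ 4) = 1 − P(N ≤ 3) ≈ 0.4848.

0.4848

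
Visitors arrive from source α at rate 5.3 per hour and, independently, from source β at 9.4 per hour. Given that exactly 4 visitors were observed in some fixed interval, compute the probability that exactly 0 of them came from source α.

0.1672

Given the total, each event is independently from source α with probability p = λ_α/(λ_α+λ_β) = 5.3/14.7 ≈ 0.3605.
So K ~ Binomial(4, 5.3/14.7): P(K = 0) = C(4,0) · (5.3/14.7)^0 · (9.4/14.7)^4 ≈ 0.1672.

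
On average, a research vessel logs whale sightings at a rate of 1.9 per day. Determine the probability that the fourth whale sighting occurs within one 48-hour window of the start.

Over the interval, μ = 1.9 × 2 = 3.8 (a 48-hour window = 2 days).
The fourth arrival falls in the interval iff at least 4 events occur there: P(S_4 ≤ t) = P(N ≥ 4) = 1 − P(N ≤ 3) ≈ 0.5265.

0.5265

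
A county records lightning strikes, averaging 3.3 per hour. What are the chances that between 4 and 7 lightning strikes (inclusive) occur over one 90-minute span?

Over the interval, μ = 3.3 × 1.5 = 4.95 (a 90-minute span = 1.5 hours).
P(4 ≤ N ≤ 7) = Σ_{j=4}^{7} e^(−4.95) · 4.95^j/j! ≈ 0.5997.

0.5997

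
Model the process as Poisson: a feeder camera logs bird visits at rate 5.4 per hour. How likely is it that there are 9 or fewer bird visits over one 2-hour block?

0.3626

Over the interval, μ = 5.4 × 2 = 10.8 (a 2-hour block = 2 hours).
P(N ≤ 9) = Σ_{j=0}^{9} e^(−μ) μ^j/j! ≈ 0.3626.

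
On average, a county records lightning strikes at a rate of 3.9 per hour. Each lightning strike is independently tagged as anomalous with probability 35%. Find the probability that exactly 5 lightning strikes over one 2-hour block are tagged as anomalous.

0.0824

Thinning: the lightning strikes that are tagged as anomalous themselves form a Poisson process with rate 0.35 × 3.9 = 1.365 per hour.
Over the interval, μ = 1.365 × 2 = 2.73 (a 2-hour block = 2 hours).
P(N = 5) = e^(−2.73) · 2.73^5/5! ≈ 0.0824.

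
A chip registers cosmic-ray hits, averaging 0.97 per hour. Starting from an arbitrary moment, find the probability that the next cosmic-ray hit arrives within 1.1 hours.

0.6560

Inter-arrival times are exponential with rate λ = 0.97 per hour.
P(T ≤ 1.1) = 1 − e^(−λt) = 1 − e^(−0.97 × 1.1) = 1 − e^(−1.067) ≈ 0.6560.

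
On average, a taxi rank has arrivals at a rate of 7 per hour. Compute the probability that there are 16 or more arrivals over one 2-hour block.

0.3306

Over the interval, μ = 7 × 2 = 14 (a 2-hour block = 2 hours).
P(N ≥ 16) = 1 − P(N ≤ 15) = 1 − Σ_{j=0}^{15} e^(−μ) μ^j/j! ≈ 0.3306.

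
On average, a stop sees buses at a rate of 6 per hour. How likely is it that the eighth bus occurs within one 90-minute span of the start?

Over the interval, μ = 6 × 1.5 = 9 (a 90-minute span = 1.5 hours).
The eighth arrival falls in the interval iff at least 8 events occur there: P(S_8 ≤ t) = P(N ≥ 8) = 1 − P(N ≤ 7) ≈ 0.6761.

0.6761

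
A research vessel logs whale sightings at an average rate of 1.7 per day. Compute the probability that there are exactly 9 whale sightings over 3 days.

Over the interval, μ = 1.7 × 3 = 5.1 (3 days).
P(N = 9) = e^(−μ) μ^9/9! = e^(−5.1) · 5.1^9/362880 ≈ 0.0392.

0.0392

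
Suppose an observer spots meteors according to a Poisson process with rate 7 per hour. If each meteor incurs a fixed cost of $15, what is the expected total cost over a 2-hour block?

E[N] = 7 × 2 = 14 (a 2-hour block = 2 hours); E[cost] = 14 × $15 = $210.

$210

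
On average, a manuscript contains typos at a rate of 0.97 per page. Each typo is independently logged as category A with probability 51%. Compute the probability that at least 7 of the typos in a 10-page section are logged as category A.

Thinning: the typos that are logged as category A themselves form a Poisson process with rate 0.51 × 0.97 = 0.4947 per page.
Over the interval, μ = 0.4947 × 10 = 4.947 (a 10-page section = 10 pages).
P(N ≥ 7) = 1 − P(N ≤ 6) ≈ 0.2301.

0.2301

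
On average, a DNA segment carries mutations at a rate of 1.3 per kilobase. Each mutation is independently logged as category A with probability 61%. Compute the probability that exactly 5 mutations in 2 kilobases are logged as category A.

0.0171

Thinning: the mutations that are logged as category A themselves form a Poisson process with rate 0.61 × 1.3 = 0.793 per kilobase.
Over the interval, μ = 0.793 × 2 = 1.586 (2 kilobases).
P(N = 5) = e^(−1.586) · 1.586^5/5! ≈ 0.0171.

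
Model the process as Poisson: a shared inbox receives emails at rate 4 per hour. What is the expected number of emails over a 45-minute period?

3

E[N] = λt = 4 × 0.75 = 3 (a 45-minute period = 0.75 hours).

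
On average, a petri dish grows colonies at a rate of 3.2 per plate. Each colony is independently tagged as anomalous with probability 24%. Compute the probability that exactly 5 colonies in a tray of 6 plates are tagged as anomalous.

0.1726

Thinning: the colonies that are tagged as anomalous themselves form a Poisson process with rate 0.24 × 3.2 = 0.768 per plate.
Over the interval, μ = 0.768 × 6 = 4.608 (a tray of 6 plates = 6 plates).
P(N = 5) = e^(−4.608) · 4.608^5/5! ≈ 0.1726.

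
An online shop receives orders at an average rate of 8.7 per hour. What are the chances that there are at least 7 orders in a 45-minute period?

Over the interval, μ = 8.7 × 0.75 = 6.525 (a 45-minute period = 0.75 hours).
P(N ≥ 7) = 1 − P(N ≤ 6) = 1 − Σ_{j=0}^{6} e^(−μ) μ^j/j! ≈ 0.4774.

0.4774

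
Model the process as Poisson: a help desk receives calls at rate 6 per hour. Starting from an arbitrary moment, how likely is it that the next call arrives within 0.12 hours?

Inter-arrival times are exponential with rate λ = 6 per hour.
P(T ≤ 0.12) = 1 − e^(−λt) = 1 − e^(−6 × 0.12) = 1 − e^(−0.72) ≈ 0.5132.

0.5132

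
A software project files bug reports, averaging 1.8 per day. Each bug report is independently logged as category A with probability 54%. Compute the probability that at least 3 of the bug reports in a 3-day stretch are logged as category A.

Thinning: the bug reports that are logged as category A themselves form a Poisson process with rate 0.54 × 1.8 = 0.972 per day.
Over the interval, μ = 0.972 × 3 = 2.916 (a 3-day stretch = 3 days).
P(N ≥ 3) = 1 − P(N ≤ 2) ≈ 0.5577.

0.5577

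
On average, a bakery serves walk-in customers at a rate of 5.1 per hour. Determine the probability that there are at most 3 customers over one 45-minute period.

0.4684

Over the interval, μ = 5.1 × 0.75 = 3.825 (a 45-minute period = 0.75 hours).
P(N ≤ 3) = Σ_{j=0}^{3} e^(−μ) μ^j/j! ≈ 0.4684.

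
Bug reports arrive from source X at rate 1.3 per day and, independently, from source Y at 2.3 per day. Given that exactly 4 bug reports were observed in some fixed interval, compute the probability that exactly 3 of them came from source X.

Given the total, each event is independently from source X with probability p = λ_X/(λ_X+λ_Y) = 1.3/3.6 ≈ 0.3611.
So K ~ Binomial(4, 1.3/3.6): P(K = 3) = C(4,3) · (1.3/3.6)^3 · (2.3/3.6)^1 ≈ 0.1203.

0.1203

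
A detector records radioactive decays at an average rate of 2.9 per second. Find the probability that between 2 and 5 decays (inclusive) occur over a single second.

With mean μ = 2.9 per second,
P(2 ≤ N ≤ 5) = Σ_{j=2}^{5} e^(−2.9) · 2.9^j/j! ≈ 0.7112.

0.7112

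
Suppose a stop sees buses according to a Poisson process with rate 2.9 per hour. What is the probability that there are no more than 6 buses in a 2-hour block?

Over the interval, μ = 2.9 × 2 = 5.8 (a 2-hour block = 2 hours).
P(N ≤ 6) = Σ_{j=0}^{6} e^(−μ) μ^j/j! ≈ 0.6384.

0.6384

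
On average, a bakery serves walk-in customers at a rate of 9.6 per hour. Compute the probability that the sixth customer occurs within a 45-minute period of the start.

Over the interval, μ = 9.6 × 0.75 = 7.2 (a 45-minute period = 0.75 hours).
The sixth arrival falls in the interval iff at least 6 events occur there: P(S_6 ≤ t) = P(N ≥ 6) = 1 − P(N ≤ 5) ≈ 0.7241.

0.7241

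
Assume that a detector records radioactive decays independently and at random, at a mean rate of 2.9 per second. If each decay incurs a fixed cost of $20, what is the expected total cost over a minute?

$3480

E[N] = 2.9 × 60 = 174 (a minute = 60 seconds); E[cost] = 174 × $20 = $3480.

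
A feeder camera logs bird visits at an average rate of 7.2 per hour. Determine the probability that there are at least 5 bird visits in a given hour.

0.8445

With mean μ = 7.2 per hour,
P(N ≥ 5) = 1 − P(N ≤ 4) = 1 − Σ_{j=0}^{4} e^(−μ) μ^j/j! ≈ 0.8445.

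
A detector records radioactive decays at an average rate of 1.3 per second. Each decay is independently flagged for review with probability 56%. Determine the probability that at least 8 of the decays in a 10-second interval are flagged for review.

0.4429

Thinning: the decays that are flagged for review themselves form a Poisson process with rate 0.56 × 1.3 = 0.728 per second.
Over the interval, μ = 0.728 × 10 = 7.28 (a 10-second interval = 10 seconds).
P(N ≥ 8) = 1 − P(N ≤ 7) ≈ 0.4429.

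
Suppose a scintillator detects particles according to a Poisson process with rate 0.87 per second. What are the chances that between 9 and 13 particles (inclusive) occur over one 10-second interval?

0.4445

Over the interval, μ = 0.87 × 10 = 8.7 (a 10-second interval = 10 seconds).
P(9 ≤ N ≤ 13) = Σ_{j=9}^{13} e^(−8.7) · 8.7^j/j! ≈ 0.4445.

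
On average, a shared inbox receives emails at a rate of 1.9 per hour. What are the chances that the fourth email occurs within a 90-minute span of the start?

0.3192

Over the interval, μ = 1.9 × 1.5 = 2.85 (a 90-minute span = 1.5 hours).
The fourth arrival falls in the interval iff at least 4 events occur there: P(S_4 ≤ t) = P(N ≥ 4) = 1 − P(N ≤ 3) ≈ 0.3192.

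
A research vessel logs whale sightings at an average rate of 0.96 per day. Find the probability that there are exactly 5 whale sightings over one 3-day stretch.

Over the interval, μ = 0.96 × 3 = 2.88 (a 3-day stretch = 3 days).
P(N = 5) = e^(−μ) μ^5/5! = e^(−2.88) · 2.88^5/120 ≈ 0.0927.

0.0927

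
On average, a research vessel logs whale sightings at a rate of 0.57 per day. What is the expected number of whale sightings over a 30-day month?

17.1

E[N] = λt = 0.57 × 30 = 17.1 (a 30-day month = 30 days).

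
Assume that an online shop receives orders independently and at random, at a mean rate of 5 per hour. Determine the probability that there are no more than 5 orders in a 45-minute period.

0.8229

Over the interval, μ = 5 × 0.75 = 3.75 (a 45-minute period = 0.75 hours).
P(N ≤ 5) = Σ_{j=0}^{5} e^(−μ) μ^j/j! ≈ 0.8229.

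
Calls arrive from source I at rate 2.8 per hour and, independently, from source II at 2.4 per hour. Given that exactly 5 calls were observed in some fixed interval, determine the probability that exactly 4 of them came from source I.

Given the total, each event is independently from source I with probability p = λ_I/(λ_I+λ_II) = 2.8/5.2 ≈ 0.5385.
So K ~ Binomial(5, 2.8/5.2): P(K = 4) = C(5,4) · (2.8/5.2)^4 · (2.4/5.2)^1 ≈ 0.1940.

0.1940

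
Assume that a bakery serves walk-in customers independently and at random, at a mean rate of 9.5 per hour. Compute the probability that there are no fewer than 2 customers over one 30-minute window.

0.9503

Over the interval, μ = 9.5 × 0.5 = 4.75 (a 30-minute window = 0.5 hours).
P(N ≥ 2) = 1 − P(N ≤ 1) = 1 − Σ_{j=0}^{1} e^(−μ) μ^j/j! ≈ 0.9503.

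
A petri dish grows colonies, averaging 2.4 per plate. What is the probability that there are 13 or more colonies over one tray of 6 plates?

0.6797

Over the interval, μ = 2.4 × 6 = 14.4 (a tray of 6 plates = 6 plates).
P(N ≥ 13) = 1 − P(N ≤ 12) = 1 − Σ_{j=0}^{12} e^(−μ) μ^j/j! ≈ 0.6797.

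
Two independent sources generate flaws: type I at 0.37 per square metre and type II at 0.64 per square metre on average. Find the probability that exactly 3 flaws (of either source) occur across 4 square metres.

0.1934

Independent Poisson processes superpose: combined rate λ = 0.37 + 0.64 = 1.01 per square metre.
Over the interval, μ = 1.01 × 4 = 4.04 (4 square metres).
P(N = 3) = e^(−4.04) · 4.04^3/3! ≈ 0.1934.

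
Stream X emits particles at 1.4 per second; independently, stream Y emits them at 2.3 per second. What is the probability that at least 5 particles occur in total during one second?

0.3128

Independent Poisson processes superpose: combined rate λ = 1.4 + 2.3 = 3.7 per second.
So μ = 3.7.
P(N ≥ 5) = 1 − P(N ≤ 4) ≈ 0.3128.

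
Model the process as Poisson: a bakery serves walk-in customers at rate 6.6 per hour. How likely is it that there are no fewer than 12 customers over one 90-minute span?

Over the interval, μ = 6.6 × 1.5 = 9.9 (a 90-minute span = 1.5 hours).
P(N ≥ 12) = 1 − P(N ≤ 11) = 1 − Σ_{j=0}^{11} e^(−μ) μ^j/j! ≈ 0.2919.

0.2919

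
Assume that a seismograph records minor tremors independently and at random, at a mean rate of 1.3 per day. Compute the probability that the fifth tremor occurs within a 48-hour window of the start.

0.1226

Over the interval, μ = 1.3 × 2 = 2.6 (a 48-hour window = 2 days).
The fifth arrival falls in the interval iff at least 5 events occur there: P(S_5 ≤ t) = P(N ≥ 5) = 1 − P(N ≤ 4) ≈ 0.1226.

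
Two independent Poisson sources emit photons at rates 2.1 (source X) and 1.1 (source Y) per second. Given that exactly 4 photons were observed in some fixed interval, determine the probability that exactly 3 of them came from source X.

0.3886

Given the total, each event is independently from source X with probability p = λ_X/(λ_X+λ_Y) = 2.1/3.2 ≈ 0.6562.
So K ~ Binomial(4, 2.1/3.2): P(K = 3) = C(4,3) · (2.1/3.2)^3 · (1.1/3.2)^1 ≈ 0.3886.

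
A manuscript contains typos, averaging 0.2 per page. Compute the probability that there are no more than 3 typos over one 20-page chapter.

0.4335

Over the interval, μ = 0.2 × 20 = 4 (a 20-page chapter = 20 pages).
P(N ≤ 3) = Σ_{j=0}^{3} e^(−μ) μ^j/j! ≈ 0.4335.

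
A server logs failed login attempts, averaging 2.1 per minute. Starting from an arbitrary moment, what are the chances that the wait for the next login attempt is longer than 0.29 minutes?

The wait for the next event is exponential with rate λ = 2.1 per minute.
P(T > 0.29) = e^(−λt) = e^(−2.1 × 0.29) = e^(−0.609) ≈ 0.5439.

0.5439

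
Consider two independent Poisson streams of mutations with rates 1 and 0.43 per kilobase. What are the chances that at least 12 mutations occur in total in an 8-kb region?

Independent Poisson processes superpose: combined rate λ = 1 + 0.43 = 1.43 per kilobase.
Over the interval, μ = 1.43 × 8 = 11.44 (an 8-kb region = 8 kilobases).
P(N ≥ 12) = 1 − P(N ≤ 11) ≈ 0.4731.

0.4731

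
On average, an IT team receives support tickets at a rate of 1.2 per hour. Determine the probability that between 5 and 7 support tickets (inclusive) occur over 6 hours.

Over the interval, μ = 1.2 × 6 = 7.2 (6 hours).
P(5 ≤ N ≤ 7) = Σ_{j=5}^{7} e^(−7.2) · 7.2^j/j! ≈ 0.4134.

0.4134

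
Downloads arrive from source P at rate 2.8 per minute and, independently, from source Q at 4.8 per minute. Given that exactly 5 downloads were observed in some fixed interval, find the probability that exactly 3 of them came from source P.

0.1995

Given the total, each event is independently from source P with probability p = λ_P/(λ_P+λ_Q) = 2.8/7.6 ≈ 0.3684.
So K ~ Binomial(5, 2.8/7.6): P(K = 3) = C(5,3) · (2.8/7.6)^3 · (4.8/7.6)^2 ≈ 0.1995.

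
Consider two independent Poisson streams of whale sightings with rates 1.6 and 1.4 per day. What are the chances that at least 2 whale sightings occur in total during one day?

Independent Poisson processes superpose: combined rate λ = 1.6 + 1.4 = 3 per day.
So μ = 3.
P(N ≥ 2) = 1 − P(N ≤ 1) ≈ 0.8009.

0.8009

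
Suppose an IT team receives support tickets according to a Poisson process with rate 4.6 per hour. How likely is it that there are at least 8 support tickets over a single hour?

With mean μ = 4.6 per hour,
P(N ≥ 8) = 1 − P(N ≤ 7) = 1 − Σ_{j=0}^{7} e^(−μ) μ^j/j! ≈ 0.0951.

0.0951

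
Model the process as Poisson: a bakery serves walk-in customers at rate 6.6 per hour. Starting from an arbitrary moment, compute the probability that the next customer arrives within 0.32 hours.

Inter-arrival times are exponential with rate λ = 6.6 per hour.
P(T ≤ 0.32) = 1 − e^(−λt) = 1 − e^(−6.6 × 0.32) = 1 − e^(−2.112) ≈ 0.8790.

0.8790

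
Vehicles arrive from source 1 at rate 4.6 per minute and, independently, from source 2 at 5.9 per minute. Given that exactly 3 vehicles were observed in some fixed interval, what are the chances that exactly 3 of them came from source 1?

Given the total, each event is independently from source 1 with probability p = λ_1/(λ_1+λ_2) = 4.6/10.5 ≈ 0.4381.
So K ~ Binomial(3, 4.6/10.5): P(K = 3) = C(3,3) · (4.6/10.5)^3 · (5.9/10.5)^0 ≈ 0.0841.

0.0841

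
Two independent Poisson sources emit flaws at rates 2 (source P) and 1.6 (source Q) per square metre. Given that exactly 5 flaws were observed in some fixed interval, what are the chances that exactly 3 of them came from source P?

0.3387

Given the total, each event is independently from source P with probability p = λ_P/(λ_P+λ_Q) = 2/3.6 ≈ 0.5556.
So K ~ Binomial(5, 2/3.6): P(K = 3) = C(5,3) · (2/3.6)^3 · (1.6/3.6)^2 ≈ 0.3387.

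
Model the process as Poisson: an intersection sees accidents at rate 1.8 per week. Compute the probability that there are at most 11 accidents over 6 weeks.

0.6031

Over the interval, μ = 1.8 × 6 = 10.8 (6 weeks).
P(N ≤ 11) = Σ_{j=0}^{11} e^(−μ) μ^j/j! ≈ 0.6031.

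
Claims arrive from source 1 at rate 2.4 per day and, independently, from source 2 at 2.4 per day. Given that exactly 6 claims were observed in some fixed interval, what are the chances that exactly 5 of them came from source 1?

Given the total, each event is independently from source 1 with probability p = λ_1/(λ_1+λ_2) = 2.4/4.8 = 0.5000.
So K ~ Binomial(6, 2.4/4.8): P(K = 5) = C(6,5) · (2.4/4.8)^5 · (2.4/4.8)^1 ≈ 0.0938.

0.0938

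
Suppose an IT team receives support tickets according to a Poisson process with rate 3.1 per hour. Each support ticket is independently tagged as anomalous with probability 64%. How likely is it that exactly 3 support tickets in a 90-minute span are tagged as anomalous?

0.2240

Thinning: the support tickets that are tagged as anomalous themselves form a Poisson process with rate 0.64 × 3.1 = 1.984 per hour.
Over the interval, μ = 1.984 × 1.5 = 2.976 (a 90-minute span = 1.5 hours).
P(N = 3) = e^(−2.976) · 2.976^3/3! ≈ 0.2240.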